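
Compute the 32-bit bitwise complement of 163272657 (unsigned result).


~0b1001101110110101011111010001 = 0b11110110010001001010100000101110 = 4131694638 (32-bit unsigned)

4131694638


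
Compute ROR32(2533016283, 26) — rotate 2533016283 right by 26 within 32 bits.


Rotate 0b10010110111110101100001011011011 right by 26 (32-bit) = 0b10111110101100001011011011100101 = 3199252197

3199252197


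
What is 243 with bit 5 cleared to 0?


243 & ~(1 << 5) = 211

211


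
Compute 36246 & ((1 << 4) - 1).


36246 & 15 = 6

6


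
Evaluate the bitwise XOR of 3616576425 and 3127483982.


0b11010111100100001001001110101001 ^ 0b10111010011010011001111001001110 = 0b1101101111110010000110111100111 = 1845038567

1845038567


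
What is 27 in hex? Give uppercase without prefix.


27 = 1B hex

1B


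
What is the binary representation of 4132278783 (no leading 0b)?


4132278783 = 11110110010011011001000111111111 in binary

11110110010011011001000111111111


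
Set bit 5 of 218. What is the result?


218 | (1 << 5) = 218 | 32 = 250

250


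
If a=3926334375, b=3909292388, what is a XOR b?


3926334375 ^ 3909292388 = 50596547

50596547


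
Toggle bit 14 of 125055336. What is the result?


125055336 ^ (1 << 14) = 125055336 ^ 16384 = 125071720

125071720


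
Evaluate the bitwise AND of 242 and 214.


0b11110010 & 0b11010110 = 0b11010010 = 210

210


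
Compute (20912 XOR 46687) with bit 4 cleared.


Step 1: 20912 ^ 46687 = 59375
Step 2: 59375 & ~(1 << 4) = 59375

59375


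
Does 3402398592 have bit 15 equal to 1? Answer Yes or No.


0b11001010110011000111101110000000, bit 15 = 0. No

No


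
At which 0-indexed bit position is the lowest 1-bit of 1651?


0b11001110011. Lowest set bit at position 0

0


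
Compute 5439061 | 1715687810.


0b10100101111111001010101 | 0b1100110010000110101000110000010 = 0b1100110010100111111111111010111 = 1716781015

1716781015


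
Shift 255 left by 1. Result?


0b11111111 << 1 = 0b111111110 = 510

510


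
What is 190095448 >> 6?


0b1011010101001010000001011000 >> 6 = 0b1011010101001010000001 = 2970241

2970241


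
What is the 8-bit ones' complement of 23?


23 ^ 255 = 232

232


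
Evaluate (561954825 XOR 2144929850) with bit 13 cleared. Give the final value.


Step 1: 561954825 ^ 2144929850 = 1588054067
Step 2: 1588054067 & ~(1 << 13) = 1588054067

1588054067


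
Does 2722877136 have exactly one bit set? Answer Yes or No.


0b10100010010010111100111011010000. Multiple bits set => No

No


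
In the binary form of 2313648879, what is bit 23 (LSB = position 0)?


0b10001001111001110111101011101111, position 23 = 1

1


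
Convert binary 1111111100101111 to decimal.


1111111100101111 in decimal = 65327

65327


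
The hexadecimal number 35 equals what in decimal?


35 hex = 53 decimal

53


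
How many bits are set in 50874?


0b1100011010111010 has 9 set bits

9


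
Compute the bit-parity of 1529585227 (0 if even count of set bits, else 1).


0b1011011001010111001111001001011 has 18 ones => parity 0

0


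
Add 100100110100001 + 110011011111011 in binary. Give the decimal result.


100100110100001 + 110011011111011 = 1011000010011100 = 45212

45212


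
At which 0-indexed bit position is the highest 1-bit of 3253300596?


0b11000001111010010110110101110100. Highest set bit at position 31

31


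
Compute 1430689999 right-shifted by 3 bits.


0b1010101010001101001100011001111 >> 3 = 0b1010101010001101001100011001 = 178836249

178836249


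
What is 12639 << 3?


0b11000101011111 << 3 = 0b11000101011111000 = 101112

101112


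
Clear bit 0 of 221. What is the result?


221 & ~(1 << 0) = 220

220


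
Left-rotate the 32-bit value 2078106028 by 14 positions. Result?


Rotate 0b1111011110111010110000110101100 left by 14 (32-bit) = 0b1011000011010110001111011110111 = 1483415287

1483415287


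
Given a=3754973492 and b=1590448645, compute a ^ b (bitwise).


3754973492 ^ 1590448645 = 2166098737

2166098737


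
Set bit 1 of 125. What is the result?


125 | (1 << 1) = 125 | 2 = 127

127


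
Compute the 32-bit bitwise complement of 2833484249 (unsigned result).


~0b10101000111000111000100111011001 = 0b1010111000111000111011000100110 = 1461483046 (32-bit unsigned)

1461483046


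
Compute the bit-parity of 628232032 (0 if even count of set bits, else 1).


0b100101011100100000111101100000 has 13 ones => parity 1

1


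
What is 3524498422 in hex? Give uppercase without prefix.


3524498422 = D21393F6 hex

D21393F6


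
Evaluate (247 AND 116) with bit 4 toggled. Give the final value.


Step 1: 247 & 116 = 116
Step 2: 116 ^ (1 << 4) = 116 ^ 16 = 100

100


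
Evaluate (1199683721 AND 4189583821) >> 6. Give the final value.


Step 1: 1199683721 & 4189583821 = 1099020425
Step 2: 1099020425 >> 6 = 17172194

17172194


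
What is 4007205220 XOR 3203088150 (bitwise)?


0b11101110110110010001100101100100 ^ 0b10111110111010110011111100010110 = 0b1010000001100100010011001110010 = 1345463922

1345463922


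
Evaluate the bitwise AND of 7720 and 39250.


0b1111000101000 & 0b1001100101010010 = 0b1100000000000 = 6144

6144


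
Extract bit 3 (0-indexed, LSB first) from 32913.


0b1000000010010001, position 3 = 0

0


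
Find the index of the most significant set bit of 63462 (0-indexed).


0b1111011111100110. Highest set bit at position 15

15


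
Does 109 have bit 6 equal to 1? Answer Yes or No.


0b1101101, bit 6 = 1. Yes

Yes


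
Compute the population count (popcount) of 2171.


0b100001111011 has 7 set bits

7


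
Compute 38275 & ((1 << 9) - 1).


38275 & 511 = 387

387


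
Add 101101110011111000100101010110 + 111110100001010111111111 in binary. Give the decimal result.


101101110011111000100101010110 + 111110100001010111111111 = 101110110010011001111101010101 = 784965461

784965461


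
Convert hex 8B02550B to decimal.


8B02550B hex = 2332185867 decimal

2332185867


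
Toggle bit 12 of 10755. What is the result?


10755 ^ (1 << 12) = 10755 ^ 4096 = 14851

14851


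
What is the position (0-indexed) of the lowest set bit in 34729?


0b1000011110101001. Lowest set bit at position 0

0


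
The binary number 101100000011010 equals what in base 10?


101100000011010 in decimal = 22554

22554


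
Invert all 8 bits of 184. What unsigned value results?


184 ^ 255 = 71

71


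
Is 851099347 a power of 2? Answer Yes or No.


0b110010101110101011111011010011. Multiple bits set => No

No


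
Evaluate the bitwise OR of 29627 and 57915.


0b111001110111011 | 0b1110001000111011 = 0b1111001110111011 = 62395

62395


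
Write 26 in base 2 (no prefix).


26 = 11010 in binary

11010


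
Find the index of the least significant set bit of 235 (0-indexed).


0b11101011. Lowest set bit at position 0

0


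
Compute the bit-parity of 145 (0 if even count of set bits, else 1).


0b10010001 has 3 ones => parity 1

1


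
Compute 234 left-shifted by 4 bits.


0b11101010 << 4 = 0b111010100000 = 3744

3744


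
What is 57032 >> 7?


0b1101111011001000 >> 7 = 0b110111101 = 445

445


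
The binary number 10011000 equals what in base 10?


10011000 in decimal = 152

152


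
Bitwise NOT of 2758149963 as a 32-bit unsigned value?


~0b10100100011001100000011101001011 = 0b1011011100110011111100010110100 = 1536817332 (32-bit unsigned)

1536817332


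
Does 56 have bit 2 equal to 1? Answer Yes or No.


0b111000, bit 2 = 0. No

No


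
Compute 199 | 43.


0b11000111 | 0b101011 = 0b11101111 = 239

239


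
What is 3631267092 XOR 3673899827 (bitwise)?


0b11011000011100001011110100010100 ^ 0b11011010111110110100001100110011 = 0b10100010111111111000100111 = 42728999

42728999


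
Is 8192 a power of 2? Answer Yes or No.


0b10000000000000. Only one bit set => Yes

Yes


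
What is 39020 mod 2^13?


39020 & 8191 = 6252

6252


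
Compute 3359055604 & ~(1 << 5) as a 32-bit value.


3359055604 & ~(1 << 5) = 3359055572

3359055572


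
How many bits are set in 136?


0b10001000 has 2 set bits

2


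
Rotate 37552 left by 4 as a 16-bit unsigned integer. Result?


Rotate 0b1001001010110000 left by 4 (16-bit) = 0b10101100001001 = 11017

11017


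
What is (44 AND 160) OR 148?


Step 1: 44 & 160 = 32
Step 2: 32 | 148 = 180

180


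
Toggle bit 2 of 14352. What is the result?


14352 ^ (1 << 2) = 14352 ^ 4 = 14356

14356


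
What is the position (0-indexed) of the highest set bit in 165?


0b10100101. Highest set bit at position 7

7


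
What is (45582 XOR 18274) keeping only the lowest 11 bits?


Step 1: 45582 ^ 18274 = 62828
Step 2: 62828 & 2047 = 1388

1388


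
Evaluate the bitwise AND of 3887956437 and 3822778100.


0b11100111101111011000000111010101 & 0b11100011110110101111011011110100 = 0b11100011100110001000000011010100 = 3818422484

3818422484


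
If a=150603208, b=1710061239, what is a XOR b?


150603208 ^ 1710061239 = 1830253439

1830253439


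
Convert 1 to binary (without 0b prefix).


1 = 1 in binary

1


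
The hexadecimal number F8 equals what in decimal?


F8 hex = 248 decimal

248


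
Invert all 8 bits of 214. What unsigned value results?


214 ^ 255 = 41

41


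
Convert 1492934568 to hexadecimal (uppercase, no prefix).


1492934568 = 58FC5FA8 hex

58FC5FA8


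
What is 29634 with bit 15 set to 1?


29634 | (1 << 15) = 29634 | 32768 = 62402

62402


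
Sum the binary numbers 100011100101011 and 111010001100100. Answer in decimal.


100011100101011 + 111010001100100 = 1011101110001111 = 48015

48015


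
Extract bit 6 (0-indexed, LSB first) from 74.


0b1001010, position 6 = 1

1


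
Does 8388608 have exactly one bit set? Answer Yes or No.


0b100000000000000000000000. Only one bit set => Yes

Yes


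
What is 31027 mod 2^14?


31027 & 16383 = 14643

14643


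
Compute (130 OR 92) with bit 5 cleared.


Step 1: 130 | 92 = 222
Step 2: 222 & ~(1 << 5) = 222

222


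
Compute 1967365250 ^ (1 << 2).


1967365250 ^ (1 << 2) = 1967365250 ^ 4 = 1967365254

1967365254


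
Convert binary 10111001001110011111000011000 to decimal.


10111001001110011111000011000 in decimal = 388447768

388447768


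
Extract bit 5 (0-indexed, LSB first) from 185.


0b10111001, position 5 = 1

1


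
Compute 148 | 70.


0b10010100 | 0b1000110 = 0b11010110 = 214

214


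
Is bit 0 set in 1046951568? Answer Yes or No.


0b111110011001110011011010010000, bit 0 = 0. No

No


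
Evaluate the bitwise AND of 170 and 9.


0b10101010 & 0b1001 = 0b1000 = 8

8


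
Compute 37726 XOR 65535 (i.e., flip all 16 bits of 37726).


37726 ^ 65535 = 27809

27809


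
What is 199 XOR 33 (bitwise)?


0b11000111 ^ 0b100001 = 0b11100110 = 230

230


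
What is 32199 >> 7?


0b111110111000111 >> 7 = 0b11111011 = 251

251


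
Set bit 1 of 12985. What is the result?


12985 | (1 << 1) = 12985 | 2 = 12987

12987


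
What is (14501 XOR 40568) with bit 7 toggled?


Step 1: 14501 ^ 40568 = 42717
Step 2: 42717 ^ (1 << 7) = 42717 ^ 128 = 42589

42589


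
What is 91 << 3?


0b1011011 << 3 = 0b1011011000 = 728

728


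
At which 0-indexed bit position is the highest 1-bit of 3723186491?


0b11011101111010110101000100111011. Highest set bit at position 31

31


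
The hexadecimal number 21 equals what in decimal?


21 hex = 33 decimal

33


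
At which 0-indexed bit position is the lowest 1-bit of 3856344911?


0b11100101110110110010011101001111. Lowest set bit at position 0

0


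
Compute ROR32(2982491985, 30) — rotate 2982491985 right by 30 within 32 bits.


Rotate 0b10110001110001010011011101010001 right by 30 (32-bit) = 0b11000111000101001101110101000110 = 3340033350

3340033350


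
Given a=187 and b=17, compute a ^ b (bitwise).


187 ^ 17 = 170

170


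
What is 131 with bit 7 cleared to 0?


131 & ~(1 << 7) = 3

3


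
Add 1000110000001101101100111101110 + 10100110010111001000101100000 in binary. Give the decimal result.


1000110000001101101100111101110 + 10100110010111001000101100000 = 1011010110100100110101101001110 = 1523739470

1523739470


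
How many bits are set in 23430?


0b101101110000110 has 8 set bits

8


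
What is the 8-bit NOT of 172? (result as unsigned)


~0b10101100 = 0b1010011 = 83 (8-bit unsigned)

83


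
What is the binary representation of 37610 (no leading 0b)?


37610 = 1001001011101010 in binary

1001001011101010


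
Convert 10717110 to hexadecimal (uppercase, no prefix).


10717110 = A387B6 hex

A387B6


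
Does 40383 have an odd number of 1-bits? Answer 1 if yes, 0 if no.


0b1001110110111111 has 12 ones => parity 0

0


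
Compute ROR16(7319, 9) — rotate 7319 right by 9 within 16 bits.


Rotate 0b1110010010111 right by 9 (16-bit) = 0b100101110001110 = 19342

19342


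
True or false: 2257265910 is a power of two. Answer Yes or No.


0b10000110100010110010010011110110. Multiple bits set => No

No


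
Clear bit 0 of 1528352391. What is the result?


1528352391 & ~(1 << 0) = 1528352390

1528352390


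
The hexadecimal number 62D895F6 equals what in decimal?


62D895F6 hex = 1658361334 decimal

1658361334


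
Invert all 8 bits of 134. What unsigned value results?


134 ^ 255 = 121

121


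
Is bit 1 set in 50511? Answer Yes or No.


0b1100010101001111, bit 1 = 1. Yes

Yes


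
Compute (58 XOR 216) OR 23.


Step 1: 58 ^ 216 = 226
Step 2: 226 | 23 = 247

247


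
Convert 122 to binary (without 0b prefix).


122 = 1111010 in binary

1111010


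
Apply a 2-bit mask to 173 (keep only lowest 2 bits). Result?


173 & 3 = 1

1


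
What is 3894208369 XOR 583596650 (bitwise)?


0b11101000000111001110011101110001 ^ 0b100010110010001111101001101010 = 0b11001010110101000001110100011011 = 3402898715

3402898715


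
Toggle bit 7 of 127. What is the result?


127 ^ (1 << 7) = 127 ^ 128 = 255

255


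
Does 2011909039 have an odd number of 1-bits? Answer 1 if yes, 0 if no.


0b1110111111010110100101110101111 has 22 ones => parity 0

0


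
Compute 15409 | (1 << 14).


15409 | (1 << 14) = 15409 | 16384 = 31793

31793


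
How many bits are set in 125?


0b1111101 has 6 set bits

6


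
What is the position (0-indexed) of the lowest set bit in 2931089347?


0b10101110101101001101111111000011. Lowest set bit at position 0

0


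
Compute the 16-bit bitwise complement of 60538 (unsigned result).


~0b1110110001111010 = 0b1001110000101 = 4997 (16-bit unsigned)

4997


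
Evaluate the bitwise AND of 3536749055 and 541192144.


0b11010010110011101000000111111111 & 0b100000010000011110111111010000 = 0b10000001000000111010000 = 4227536

4227536


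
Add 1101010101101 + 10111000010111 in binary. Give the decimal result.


1101010101101 + 10111000010111 = 100100011000100 = 18628

18628


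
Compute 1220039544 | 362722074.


0b1001000101110000101001101111000 | 0b10101100111101011001100011010 = 0b1011101101111101111001101111010 = 1572795258

1572795258


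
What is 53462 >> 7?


0b1101000011010110 >> 7 = 0b110100001 = 417

417


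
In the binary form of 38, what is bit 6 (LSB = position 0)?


0b100110, position 6 = 0

0


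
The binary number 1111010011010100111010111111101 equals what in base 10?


1111010011010100111010111111101 in decimal = 2053797373

2053797373


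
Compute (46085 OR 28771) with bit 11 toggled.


Step 1: 46085 | 28771 = 62567
Step 2: 62567 ^ (1 << 11) = 62567 ^ 2048 = 64615

64615


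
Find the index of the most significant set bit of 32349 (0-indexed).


0b111111001011101. Highest set bit at position 14

14


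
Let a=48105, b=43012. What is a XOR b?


48105 ^ 43012 = 5101

5101


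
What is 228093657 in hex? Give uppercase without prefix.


228093657 = D986ED9 hex

D986ED9


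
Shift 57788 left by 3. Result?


0b1110000110111100 << 3 = 0b1110000110111100000 = 462304

462304


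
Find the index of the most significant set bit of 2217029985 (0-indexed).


0b10000100001001010011000101100001. Highest set bit at position 31

31


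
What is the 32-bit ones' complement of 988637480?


988637480 ^ 4294967295 = 3306329815

3306329815


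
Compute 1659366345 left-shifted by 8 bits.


0b1100010111001111110101111001001 << 8 = 0b110001011100111111010111100100100000000 = 424797784320

424797784320


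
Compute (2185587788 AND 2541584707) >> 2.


Step 1: 2185587788 & 2541584707 = 2185560128
Step 2: 2185560128 >> 2 = 546390032

546390032


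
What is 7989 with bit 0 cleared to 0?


7989 & ~(1 << 0) = 7988

7988


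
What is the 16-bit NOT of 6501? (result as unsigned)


~0b1100101100101 = 0b1110011010011010 = 59034 (16-bit unsigned)

59034


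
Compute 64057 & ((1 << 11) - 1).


64057 & 2047 = 569

569


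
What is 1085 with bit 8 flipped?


1085 ^ (1 << 8) = 1085 ^ 256 = 1341

1341


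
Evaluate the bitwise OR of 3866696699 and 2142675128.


0b11100110011110010001101111111011 | 0b1111111101101101010000010111000 = 0b11111111111111111011101111111011 = 4294949883

4294949883


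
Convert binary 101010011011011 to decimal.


101010011011011 in decimal = 21723

21723


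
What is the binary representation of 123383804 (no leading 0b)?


123383804 = 111010110101010111111111100 in binary

111010110101010111111111100


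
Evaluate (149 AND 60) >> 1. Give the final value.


Step 1: 149 & 60 = 20
Step 2: 20 >> 1 = 10

10


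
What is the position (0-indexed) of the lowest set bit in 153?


0b10011001. Lowest set bit at position 0

0


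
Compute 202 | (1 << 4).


202 | (1 << 4) = 202 | 16 = 218

218


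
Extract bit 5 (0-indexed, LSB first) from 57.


0b111001, position 5 = 1

1


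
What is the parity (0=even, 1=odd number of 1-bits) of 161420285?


0b1001100111110001001111111101 has 18 ones => parity 0

0


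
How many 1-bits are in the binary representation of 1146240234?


0b1000100010100100011110011101010 has 14 set bits

14


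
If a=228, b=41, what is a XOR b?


228 ^ 41 = 205

205


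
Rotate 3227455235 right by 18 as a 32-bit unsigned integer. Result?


Rotate 0b11000000010111110000111100000011 right by 18 (32-bit) = 0b11000011110000001111000000010111 = 3284201495

3284201495


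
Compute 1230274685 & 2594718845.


0b1001001010101001000000001111101 & 0b10011010101010000100010001111101 = 0b1000000000000000000001111101 = 134217853

134217853


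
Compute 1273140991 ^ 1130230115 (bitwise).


0b1001011111000101001011011111111 ^ 0b1000011010111011111000101100011 = 0b1000101111110110011110011100 = 146761628

146761628


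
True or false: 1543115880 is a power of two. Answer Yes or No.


0b1011011111110100001010001101000. Multiple bits set => No

No


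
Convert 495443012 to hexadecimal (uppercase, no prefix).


495443012 = 1D87DC44 hex

1D87DC44


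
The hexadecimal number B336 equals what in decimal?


B336 hex = 45878 decimal

45878


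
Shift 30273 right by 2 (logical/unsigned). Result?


0b111011001000001 >> 2 = 0b1110110010000 = 7568

7568


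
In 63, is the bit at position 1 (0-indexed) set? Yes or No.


0b111111, bit 1 = 1. Yes

Yes


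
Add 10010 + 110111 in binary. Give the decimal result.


10010 + 110111 = 1001001 = 73

73


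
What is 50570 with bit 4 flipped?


50570 ^ (1 << 4) = 50570 ^ 16 = 50586

50586


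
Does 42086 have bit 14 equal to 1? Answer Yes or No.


0b1010010001100110, bit 14 = 0. No

No


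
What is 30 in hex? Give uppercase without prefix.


30 = 1E hex

1E


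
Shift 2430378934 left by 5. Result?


0b10010000110111001010001110110110 << 5 = 0b1001000011011100101000111011011000000 = 77772125888

77772125888


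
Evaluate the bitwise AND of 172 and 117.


0b10101100 & 0b1110101 = 0b100100 = 36

36


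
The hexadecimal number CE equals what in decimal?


CE hex = 206 decimal

206


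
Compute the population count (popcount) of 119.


0b1110111 has 6 set bits

6


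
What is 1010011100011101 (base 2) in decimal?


1010011100011101 in decimal = 42781

42781


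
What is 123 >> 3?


0b1111011 >> 3 = 0b1111 = 15

15


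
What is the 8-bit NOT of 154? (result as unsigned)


~0b10011010 = 0b1100101 = 101 (8-bit unsigned)

101


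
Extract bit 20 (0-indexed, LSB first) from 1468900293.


0b1010111100011011010001111000101, position 20 = 0

0


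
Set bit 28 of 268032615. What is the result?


268032615 | (1 << 28) = 268032615 | 268435456 = 536468071

536468071


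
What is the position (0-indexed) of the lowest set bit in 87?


0b1010111. Lowest set bit at position 0

0


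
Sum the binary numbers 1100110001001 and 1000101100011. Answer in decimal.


1100110001001 + 1000101100011 = 10101011101100 = 10988

10988


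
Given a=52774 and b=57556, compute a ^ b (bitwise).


52774 ^ 57556 = 12018

12018


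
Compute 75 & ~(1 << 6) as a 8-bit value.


75 & ~(1 << 6) = 11

11


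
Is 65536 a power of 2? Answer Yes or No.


0b10000000000000000. Only one bit set => Yes

Yes


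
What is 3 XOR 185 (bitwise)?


0b11 ^ 0b10111001 = 0b10111010 = 186

186


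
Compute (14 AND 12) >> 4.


Step 1: 14 & 12 = 12
Step 2: 12 >> 4 = 0

0


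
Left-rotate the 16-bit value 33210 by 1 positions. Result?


Rotate 0b1000000110111010 left by 1 (16-bit) = 0b1101110101 = 885

885


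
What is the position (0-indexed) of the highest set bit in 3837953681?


0b11100100110000101000011010010001. Highest set bit at position 31

31


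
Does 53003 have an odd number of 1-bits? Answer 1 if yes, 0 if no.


0b1100111100001011 has 9 ones => parity 1

1


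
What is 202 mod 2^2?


202 & 3 = 2

2


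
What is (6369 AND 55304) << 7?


Step 1: 6369 & 55304 = 6144
Step 2: 6144 << 7 = 786432

786432


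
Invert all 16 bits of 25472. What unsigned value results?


25472 ^ 65535 = 40063

40063


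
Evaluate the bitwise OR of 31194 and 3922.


0b111100111011010 | 0b111101010010 = 0b111111111011010 = 32730

32730


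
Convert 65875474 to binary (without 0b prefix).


65875474 = 11111011010010111000010010 in binary

11111011010010111000010010


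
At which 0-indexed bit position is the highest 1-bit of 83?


0b1010011. Highest set bit at position 6

6


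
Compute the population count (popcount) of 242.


0b11110010 has 5 set bits

5


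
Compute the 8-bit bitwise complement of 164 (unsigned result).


~0b10100100 = 0b1011011 = 91 (8-bit unsigned)

91


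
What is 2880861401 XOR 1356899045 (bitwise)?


0b10101011101101100111010011011001 ^ 0b1010000111000001010001011100101 = 0b11111011010101101101011000111100 = 4216772156

4216772156


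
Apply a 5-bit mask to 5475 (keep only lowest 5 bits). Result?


5475 & 31 = 3

3


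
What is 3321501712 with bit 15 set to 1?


3321501712 | (1 << 15) = 3321501712 | 32768 = 3321534480

3321534480


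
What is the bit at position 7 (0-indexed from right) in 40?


0b101000, position 7 = 0

0


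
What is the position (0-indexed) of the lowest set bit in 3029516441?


0b10110100100100101100000010011001. Lowest set bit at position 0

0


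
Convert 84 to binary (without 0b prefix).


84 = 1010100 in binary

1010100


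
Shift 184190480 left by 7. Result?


0b1010111110101000011000010000 << 7 = 0b10101111101010000110000100000000000 = 23576381440

23576381440


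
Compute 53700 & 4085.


0b1101000111000100 & 0b111111110101 = 0b111000100 = 452

452


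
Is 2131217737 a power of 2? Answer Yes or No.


0b1111111000001111100110101001001. Multiple bits set => No

No


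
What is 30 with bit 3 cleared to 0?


30 & ~(1 << 3) = 22

22


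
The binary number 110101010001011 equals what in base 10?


110101010001011 in decimal = 27275

27275


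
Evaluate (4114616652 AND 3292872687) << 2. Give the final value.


Step 1: 4114616652 & 3292872687 = 3292533068
Step 2: 3292533068 << 2 = 13170132272

13170132272


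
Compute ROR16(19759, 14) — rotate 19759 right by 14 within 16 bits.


Rotate 0b100110100101111 right by 14 (16-bit) = 0b11010010111101 = 13501

13501


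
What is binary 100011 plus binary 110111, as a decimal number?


100011 + 110111 = 1011010 = 90

90


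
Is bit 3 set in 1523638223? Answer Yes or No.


0b1011010110100001101111111001111, bit 3 = 1. Yes

Yes


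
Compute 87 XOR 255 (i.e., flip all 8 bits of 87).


87 ^ 255 = 168

168


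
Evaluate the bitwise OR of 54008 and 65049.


0b1101001011111000 | 0b1111111000011001 = 0b1111111011111001 = 65273

65273


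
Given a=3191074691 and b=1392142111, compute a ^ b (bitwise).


3191074691 ^ 1392142111 = 3972630684

3972630684


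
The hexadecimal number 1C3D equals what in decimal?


1C3D hex = 7229 decimal

7229


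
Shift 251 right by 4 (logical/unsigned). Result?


0b11111011 >> 4 = 0b1111 = 15

15


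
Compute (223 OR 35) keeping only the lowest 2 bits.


Step 1: 223 | 35 = 255
Step 2: 255 & 3 = 3

3


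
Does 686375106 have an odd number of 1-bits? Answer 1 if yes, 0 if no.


0b101000111010010100000011000010 has 11 ones => parity 1

1


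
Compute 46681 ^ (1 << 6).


46681 ^ (1 << 6) = 46681 ^ 64 = 46617

46617


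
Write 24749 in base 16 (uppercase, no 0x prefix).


24749 = 60AD hex

60AD


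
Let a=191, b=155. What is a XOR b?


191 ^ 155 = 36

36


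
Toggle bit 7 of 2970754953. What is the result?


2970754953 ^ (1 << 7) = 2970754953 ^ 128 = 2970754825

2970754825


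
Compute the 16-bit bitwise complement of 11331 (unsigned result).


~0b10110001000011 = 0b1101001110111100 = 54204 (16-bit unsigned)

54204


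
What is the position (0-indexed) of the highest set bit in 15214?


0b11101101101110. Highest set bit at position 13

13


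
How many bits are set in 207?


0b11001111 has 6 set bits

6


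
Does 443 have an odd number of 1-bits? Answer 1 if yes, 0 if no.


0b110111011 has 7 ones => parity 1

1


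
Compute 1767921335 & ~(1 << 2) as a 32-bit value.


1767921335 & ~(1 << 2) = 1767921331

1767921331


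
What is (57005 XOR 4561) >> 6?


Step 1: 57005 ^ 4561 = 53116
Step 2: 53116 >> 6 = 829

829


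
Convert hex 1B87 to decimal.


1B87 hex = 7047 decimal

7047


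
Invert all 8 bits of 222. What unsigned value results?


222 ^ 255 = 33

33


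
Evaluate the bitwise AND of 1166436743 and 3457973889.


0b1000101100001100110100110000111 & 0b11001110000111000111111010000001 = 0b1000100000001000110100010000001 = 1141139585

1141139585


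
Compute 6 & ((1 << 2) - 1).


6 & 3 = 2

2


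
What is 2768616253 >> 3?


0b10100101000001011011101100111101 >> 3 = 0b10100101000001011011101100111 = 346077031

346077031


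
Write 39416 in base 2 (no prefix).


39416 = 1001100111111000 in binary

1001100111111000


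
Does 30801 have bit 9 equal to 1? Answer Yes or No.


0b111100001010001, bit 9 = 0. No

No


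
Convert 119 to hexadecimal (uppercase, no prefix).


119 = 77 hex

77


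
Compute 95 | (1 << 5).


95 | (1 << 5) = 95 | 32 = 127

127


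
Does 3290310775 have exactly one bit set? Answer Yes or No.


0b11000100000111100010100001110111. Multiple bits set => No

No


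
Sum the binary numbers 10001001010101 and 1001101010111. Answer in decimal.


10001001010101 + 1001101010111 = 11010110101100 = 13740

13740


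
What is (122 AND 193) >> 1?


Step 1: 122 & 193 = 64
Step 2: 64 >> 1 = 32

32


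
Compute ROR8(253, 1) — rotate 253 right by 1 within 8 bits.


Rotate 0b11111101 right by 1 (8-bit) = 0b11111110 = 254

254


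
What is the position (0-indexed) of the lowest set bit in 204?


0b11001100. Lowest set bit at position 2

2


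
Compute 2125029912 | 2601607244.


0b1111110101010010110001000011000 | 0b10011011000100010110000001001100 = 0b11111111101110010110001001011100 = 4290339420

4290339420


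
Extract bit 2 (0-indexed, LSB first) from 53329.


0b1101000001010001, position 2 = 0

0


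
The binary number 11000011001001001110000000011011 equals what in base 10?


11000011001001001110000000011011 in decimal = 3273973787

3273973787


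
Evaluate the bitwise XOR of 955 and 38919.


0b1110111011 ^ 0b1001100000000111 = 0b1001101110111100 = 39868

39868


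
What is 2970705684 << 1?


0b10110001000100010101111100010100 << 1 = 0b101100010001000101011111000101000 = 5941411368

5941411368


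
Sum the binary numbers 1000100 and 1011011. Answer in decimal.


1000100 + 1011011 = 10011111 = 159

159


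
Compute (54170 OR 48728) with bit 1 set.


Step 1: 54170 | 48728 = 65498
Step 2: 65498 | (1 << 1) = 65498 | 2 = 65498

65498


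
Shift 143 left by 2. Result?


0b10001111 << 2 = 0b1000111100 = 572

572


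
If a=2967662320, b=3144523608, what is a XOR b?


2967662320 ^ 3144523608 = 193950120

193950120


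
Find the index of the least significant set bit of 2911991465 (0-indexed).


0b10101101100100010111011010101001. Lowest set bit at position 0

0


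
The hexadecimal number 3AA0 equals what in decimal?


3AA0 hex = 15008 decimal

15008


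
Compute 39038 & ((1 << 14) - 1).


39038 & 16383 = 6270

6270


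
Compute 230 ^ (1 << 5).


230 ^ (1 << 5) = 230 ^ 32 = 198

198


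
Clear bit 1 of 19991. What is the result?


19991 & ~(1 << 1) = 19989

19989


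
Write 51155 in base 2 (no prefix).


51155 = 1100011111010011 in binary

1100011111010011


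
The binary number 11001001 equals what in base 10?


11001001 in decimal = 201

201


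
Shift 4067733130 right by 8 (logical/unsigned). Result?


0b11110010011101001010111010001010 >> 8 = 0b111100100111010010101110 = 15889582

15889582


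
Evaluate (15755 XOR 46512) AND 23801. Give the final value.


Step 1: 15755 ^ 46512 = 34875
Step 2: 34875 & 23801 = 2105

2105


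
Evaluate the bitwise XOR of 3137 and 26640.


0b110001000001 ^ 0b110100000010000 = 0b110010001010001 = 25681

25681


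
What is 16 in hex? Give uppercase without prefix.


16 = 10 hex

10


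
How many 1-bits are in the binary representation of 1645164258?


0b1100010000011110011011011100010 has 15 set bits

15


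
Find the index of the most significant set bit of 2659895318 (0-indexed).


0b10011110100010101100100000010110. Highest set bit at position 31

31


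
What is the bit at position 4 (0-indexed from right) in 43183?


0b1010100010101111, position 4 = 0

0


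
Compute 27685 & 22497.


0b110110000100101 & 0b101011111100001 = 0b100010000100001 = 17441

17441


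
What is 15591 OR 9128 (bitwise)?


0b11110011100111 | 0b10001110101000 = 0b11111111101111 = 16367

16367


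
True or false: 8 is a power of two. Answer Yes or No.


0b1000. Only one bit set => Yes

Yes


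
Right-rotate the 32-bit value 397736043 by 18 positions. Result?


Rotate 0b10111101101001111100001101011 right by 18 (32-bit) = 0b111110000110101100010111101101 = 1041941997

1041941997


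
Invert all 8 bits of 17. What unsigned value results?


17 ^ 255 = 238

238


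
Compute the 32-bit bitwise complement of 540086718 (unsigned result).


~0b100000001100010001000110111110 = 0b11011111110011101110111001000001 = 3754880577 (32-bit unsigned)

3754880577


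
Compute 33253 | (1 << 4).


33253 | (1 << 4) = 33253 | 16 = 33269

33269


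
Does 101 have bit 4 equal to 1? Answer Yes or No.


0b1100101, bit 4 = 0. No

No


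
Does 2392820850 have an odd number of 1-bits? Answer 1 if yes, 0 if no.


0b10001110100111111000110001110010 has 17 ones => parity 1

1


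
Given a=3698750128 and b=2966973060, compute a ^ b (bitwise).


3698750128 ^ 2966973060 = 1823348788

1823348788


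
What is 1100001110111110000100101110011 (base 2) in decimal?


1100001110111110000100101110011 in decimal = 1642006899

1642006899


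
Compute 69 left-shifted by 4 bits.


0b1000101 << 4 = 0b10001010000 = 1104

1104


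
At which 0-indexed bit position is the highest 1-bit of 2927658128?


0b10101110100000001000010010010000. Highest set bit at position 31

31


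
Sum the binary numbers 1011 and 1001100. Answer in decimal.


1011 + 1001100 = 1010111 = 87

87


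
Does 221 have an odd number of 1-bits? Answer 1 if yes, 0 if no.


0b11011101 has 6 ones => parity 0

0


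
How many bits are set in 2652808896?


0b10011110000111101010011011000000 has 15 set bits

15


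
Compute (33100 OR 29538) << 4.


Step 1: 33100 | 29538 = 62318
Step 2: 62318 << 4 = 997088

997088


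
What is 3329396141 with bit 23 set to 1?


3329396141 | (1 << 23) = 3329396141 | 8388608 = 3337784749

3337784749


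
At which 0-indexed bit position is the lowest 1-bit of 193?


0b11000001. Lowest set bit at position 0

0


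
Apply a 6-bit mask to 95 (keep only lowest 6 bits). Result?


95 & 63 = 31

31


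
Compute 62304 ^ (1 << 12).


62304 ^ (1 << 12) = 62304 ^ 4096 = 58208

58208


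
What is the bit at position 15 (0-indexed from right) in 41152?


0b1010000011000000, position 15 = 1

1


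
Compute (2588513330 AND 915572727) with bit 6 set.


Step 1: 2588513330 & 915572727 = 302023730
Step 2: 302023730 | (1 << 6) = 302023730 | 64 = 302023794

302023794


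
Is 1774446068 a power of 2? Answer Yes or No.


0b1101001110000111110010111110100. Multiple bits set => No

No


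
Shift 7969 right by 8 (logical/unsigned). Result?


0b1111100100001 >> 8 = 0b11111 = 31

31


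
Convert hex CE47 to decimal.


CE47 hex = 52807 decimal

52807


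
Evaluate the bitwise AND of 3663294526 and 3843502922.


0b11011010010110010111000000111110 & 0b11100101000101110011001101001010 = 0b11000000000100010011000000001010 = 3222351882

3222351882


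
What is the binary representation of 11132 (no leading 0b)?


11132 = 10101101111100 in binary

10101101111100


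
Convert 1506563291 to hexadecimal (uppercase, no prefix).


1506563291 = 59CC54DB hex

59CC54DB


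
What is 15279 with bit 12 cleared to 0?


15279 & ~(1 << 12) = 11183

11183


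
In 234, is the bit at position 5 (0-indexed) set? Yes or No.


0b11101010, bit 5 = 1. Yes

Yes


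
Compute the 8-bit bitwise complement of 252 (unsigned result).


~0b11111100 = 0b11 = 3 (8-bit unsigned)

3


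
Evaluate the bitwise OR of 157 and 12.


0b10011101 | 0b1100 = 0b10011101 = 157

157


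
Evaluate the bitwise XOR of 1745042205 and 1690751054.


0b1101000000000110011101100011101 ^ 0b1100100110001101101000001001110 = 0b1100110001011110101101010011 = 214297427

214297427


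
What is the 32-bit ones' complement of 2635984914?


2635984914 ^ 4294967295 = 1658982381

1658982381


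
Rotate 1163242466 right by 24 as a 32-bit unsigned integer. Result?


Rotate 0b1000101010101011010101111100010 right by 24 (32-bit) = 0b1010101101010111110001001000101 = 1437327941

1437327941


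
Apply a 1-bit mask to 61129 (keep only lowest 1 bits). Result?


61129 & 1 = 1

1


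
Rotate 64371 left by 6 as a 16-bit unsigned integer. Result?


Rotate 0b1111101101110011 left by 6 (16-bit) = 0b1101110011111110 = 56574

56574


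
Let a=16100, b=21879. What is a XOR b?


16100 ^ 21879 = 27539

27539


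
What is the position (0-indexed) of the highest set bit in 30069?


0b111010101110101. Highest set bit at position 14

14


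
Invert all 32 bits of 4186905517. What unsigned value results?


4186905517 ^ 4294967295 = 108061778

108061778


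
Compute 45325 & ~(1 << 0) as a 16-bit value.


45325 & ~(1 << 0) = 45324

45324


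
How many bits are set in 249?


0b11111001 has 6 set bits

6


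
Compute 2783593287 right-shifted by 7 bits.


0b10100101111010100100001101000111 >> 7 = 0b1010010111101010010000110 = 21746822

21746822


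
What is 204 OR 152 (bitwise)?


0b11001100 | 0b10011000 = 0b11011100 = 220

220


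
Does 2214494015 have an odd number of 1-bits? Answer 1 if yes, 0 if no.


0b10000011111111100111111100111111 has 23 ones => parity 1

1


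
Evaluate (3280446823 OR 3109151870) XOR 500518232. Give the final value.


Step 1: 3280446823 | 3109151870 = 4225230207
Step 2: 4225230207 ^ 500518232 = 3858933799

3858933799


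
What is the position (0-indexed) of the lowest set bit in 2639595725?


0b10011101010101010000100011001101. Lowest set bit at position 0

0


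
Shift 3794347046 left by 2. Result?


0b11100010001010010010010000100110 << 2 = 0b1110001000101001001001000010011000 = 15177388184

15177388184


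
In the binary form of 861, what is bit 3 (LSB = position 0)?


0b1101011101, position 3 = 1

1


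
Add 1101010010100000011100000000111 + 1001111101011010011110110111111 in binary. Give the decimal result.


1101010010100000011100000000111 + 1001111101011010011110110111111 = 10111001111111010111010111000110 = 3120395718

3120395718


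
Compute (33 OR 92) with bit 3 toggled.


Step 1: 33 | 92 = 125
Step 2: 125 ^ (1 << 3) = 125 ^ 8 = 117

117


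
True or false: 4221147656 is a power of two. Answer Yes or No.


0b11111011100110011001101000001000. Multiple bits set => No

No


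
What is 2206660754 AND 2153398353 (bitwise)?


0b10000011100001101111100010010010 & 0b10000000010110100100000001010001 = 0b10000000000000100100000000010000 = 2147631120

2147631120


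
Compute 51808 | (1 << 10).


51808 | (1 << 10) = 51808 | 1024 = 52832

52832


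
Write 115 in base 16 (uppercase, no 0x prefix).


115 = 73 hex

73


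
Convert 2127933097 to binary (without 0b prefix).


2127933097 = 1111110110101011010111010101001 in binary

1111110110101011010111010101001


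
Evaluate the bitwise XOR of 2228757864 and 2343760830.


0b10000100110110000010010101101000 ^ 0b10001011101100101111001110111110 = 0b1111011010101101011011010110 = 258660054

258660054


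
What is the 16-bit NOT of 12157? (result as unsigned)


~0b10111101111101 = 0b1101000010000010 = 53378 (16-bit unsigned)

53378


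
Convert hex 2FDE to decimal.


2FDE hex = 12254 decimal

12254


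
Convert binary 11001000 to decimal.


11001000 in decimal = 200

200


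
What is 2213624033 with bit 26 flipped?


2213624033 ^ (1 << 26) = 2213624033 ^ 67108864 = 2280732897

2280732897


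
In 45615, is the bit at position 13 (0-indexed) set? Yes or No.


0b1011001000101111, bit 13 = 1. Yes

Yes


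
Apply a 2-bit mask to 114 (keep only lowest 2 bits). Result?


114 & 3 = 2

2
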